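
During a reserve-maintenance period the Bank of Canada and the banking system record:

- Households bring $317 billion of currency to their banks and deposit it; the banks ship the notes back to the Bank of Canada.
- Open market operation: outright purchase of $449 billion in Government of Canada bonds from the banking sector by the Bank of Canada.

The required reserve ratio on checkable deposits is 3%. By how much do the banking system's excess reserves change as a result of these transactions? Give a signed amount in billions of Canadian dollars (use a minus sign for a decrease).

+$756.49 billion

Currency deposit $317 billion: reserves +$317B, deposits +$317B.
OMO purchase (from banks) $449 billion: reserves +$449B, deposits 0.
Totals: Δreserves = +$766B, Δdeposits = +$317B.
Δrequired reserves = 3% × +$317B = +$9.51B.
Δexcess reserves = Δreserves − Δrequired = +$766B − (+$9.51B) = +$756.49 billion.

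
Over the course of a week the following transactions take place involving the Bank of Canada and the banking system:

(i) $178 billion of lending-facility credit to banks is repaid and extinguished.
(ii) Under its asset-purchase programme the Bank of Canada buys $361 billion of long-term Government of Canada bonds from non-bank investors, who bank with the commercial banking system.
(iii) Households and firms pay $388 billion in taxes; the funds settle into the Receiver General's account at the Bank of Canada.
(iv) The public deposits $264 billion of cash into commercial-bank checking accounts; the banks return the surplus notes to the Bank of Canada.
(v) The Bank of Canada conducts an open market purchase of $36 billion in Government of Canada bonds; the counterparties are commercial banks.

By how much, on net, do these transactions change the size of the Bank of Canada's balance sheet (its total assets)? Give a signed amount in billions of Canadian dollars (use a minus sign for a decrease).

Discount-window repayment $178 billion: a Bank of Canada asset is shed → −$178B.
Asset purchase (from non-banks) $361 billion: a Bank of Canada asset is acquired → +$361B.
Government account inflow $388 billion: only the composition of liabilities changes → 0.
Currency deposit $264 billion: only the composition of liabilities changes → 0.
OMO purchase (from banks) $36 billion: a Bank of Canada asset is acquired → +$36B.
Net: −178 + 361 + 0 + 0 + 36 = +$219 billion.

+$219 billion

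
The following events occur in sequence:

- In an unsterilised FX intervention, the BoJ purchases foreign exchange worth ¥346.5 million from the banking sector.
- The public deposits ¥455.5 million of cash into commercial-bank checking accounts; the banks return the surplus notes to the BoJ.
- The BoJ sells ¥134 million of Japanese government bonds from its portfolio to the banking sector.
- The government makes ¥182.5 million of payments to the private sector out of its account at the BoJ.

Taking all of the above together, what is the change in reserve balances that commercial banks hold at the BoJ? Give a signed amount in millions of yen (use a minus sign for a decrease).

BoJ balance sheet:
  Assets:      Securities −¥134M, Foreign assets +¥346.5M
  Liabilities: Bank reserves +¥850.5M, Currency in circulation −¥455.5M, Government deposits −¥182.5M
So the change in reserve balances that commercial banks hold at the BoJ is +¥850.5 million.

+¥850.5 million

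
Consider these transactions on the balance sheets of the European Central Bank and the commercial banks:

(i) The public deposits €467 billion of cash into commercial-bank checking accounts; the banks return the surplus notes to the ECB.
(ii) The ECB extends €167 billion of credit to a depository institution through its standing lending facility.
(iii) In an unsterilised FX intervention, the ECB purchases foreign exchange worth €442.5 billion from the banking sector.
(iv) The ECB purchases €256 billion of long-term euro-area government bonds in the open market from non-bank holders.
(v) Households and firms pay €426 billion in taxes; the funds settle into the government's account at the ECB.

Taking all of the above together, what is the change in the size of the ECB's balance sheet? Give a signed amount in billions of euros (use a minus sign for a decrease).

+€865.5 billion

Currency deposit €467 billion: only the composition of liabilities changes → 0.
Discount-window loan €167 billion: an ECB asset is acquired → +€167B.
FX purchase €442.5 billion: an ECB asset is acquired → +€442.5B.
Asset purchase (from non-banks) €256 billion: an ECB asset is acquired → +€256B.
Government account inflow €426 billion: only the composition of liabilities changes → 0.
Net: 0 + 167 + 442.5 + 256 + 0 = +€865.5 billion.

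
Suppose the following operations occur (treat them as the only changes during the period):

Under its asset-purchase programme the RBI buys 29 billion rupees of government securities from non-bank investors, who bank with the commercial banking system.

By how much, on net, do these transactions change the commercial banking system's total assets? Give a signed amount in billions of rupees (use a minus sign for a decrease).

RBI balance sheet:
  Assets:      Securities +29B
  Liabilities: Bank reserves +29B
Commercial banking system:
  Assets:      Reserves at CB +29B
  Liabilities: Checkable deposits +29B
Change in total bank assets = +29 billion.

+29 billion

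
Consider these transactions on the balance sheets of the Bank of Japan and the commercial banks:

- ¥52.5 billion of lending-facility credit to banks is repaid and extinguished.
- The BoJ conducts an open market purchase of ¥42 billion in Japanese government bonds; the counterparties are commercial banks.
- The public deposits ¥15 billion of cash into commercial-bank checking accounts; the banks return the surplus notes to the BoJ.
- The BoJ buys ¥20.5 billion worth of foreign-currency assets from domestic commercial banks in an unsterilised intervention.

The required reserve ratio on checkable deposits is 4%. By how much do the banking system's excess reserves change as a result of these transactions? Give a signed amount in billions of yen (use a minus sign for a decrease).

+¥24.4 billion

Discount-window repayment ¥52.5 billion: reserves −¥52.5B, deposits 0.
OMO purchase (from banks) ¥42 billion: reserves +¥42B, deposits 0.
Currency deposit ¥15 billion: reserves +¥15B, deposits +¥15B.
FX purchase ¥20.5 billion: reserves +¥20.5B, deposits 0.
Totals: Δreserves = +¥25B, Δdeposits = +¥15B.
Δrequired reserves = 4% × +¥15B = +¥0.6B.
Δexcess reserves = Δreserves − Δrequired = +¥25B − (+¥0.6B) = +¥24.4 billion.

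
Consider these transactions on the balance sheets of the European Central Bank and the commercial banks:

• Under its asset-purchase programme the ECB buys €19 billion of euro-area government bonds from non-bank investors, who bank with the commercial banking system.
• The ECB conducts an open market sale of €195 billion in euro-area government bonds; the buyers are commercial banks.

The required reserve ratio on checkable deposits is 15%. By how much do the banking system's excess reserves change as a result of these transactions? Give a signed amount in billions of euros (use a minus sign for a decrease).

-€178.85 billion

Asset purchase (from non-banks) €19 billion: reserves +€19B, deposits +€19B.
OMO sale (to banks) €195 billion: reserves −€195B, deposits 0.
Totals: Δreserves = −€176B, Δdeposits = +€19B.
Δrequired reserves = 15% × +€19B = +€2.85B.
Δexcess reserves = Δreserves − Δrequired = −€176B − (+€2.85B) = -€178.85 billion.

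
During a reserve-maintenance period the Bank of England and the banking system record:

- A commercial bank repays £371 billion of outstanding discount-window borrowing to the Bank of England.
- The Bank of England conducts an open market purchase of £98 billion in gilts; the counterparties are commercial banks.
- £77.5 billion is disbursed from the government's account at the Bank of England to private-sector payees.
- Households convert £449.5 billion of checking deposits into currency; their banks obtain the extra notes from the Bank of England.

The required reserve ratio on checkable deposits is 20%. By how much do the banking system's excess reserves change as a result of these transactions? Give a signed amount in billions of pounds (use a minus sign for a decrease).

Discount-window repayment £371 billion: reserves −£371B, deposits 0.
OMO purchase (from banks) £98 billion: reserves +£98B, deposits 0.
Government spending £77.5 billion: reserves +£77.5B, deposits +£77.5B.
Currency withdrawal £449.5 billion: reserves −£449.5B, deposits −£449.5B.
Totals: Δreserves = −£645B, Δdeposits = −£372B.
Δrequired reserves = 20% × −£372B = −£74.4B.
Δexcess reserves = Δreserves − Δrequired = −£645B − (−£74.4B) = -£570.6 billion.

-£570.6 billion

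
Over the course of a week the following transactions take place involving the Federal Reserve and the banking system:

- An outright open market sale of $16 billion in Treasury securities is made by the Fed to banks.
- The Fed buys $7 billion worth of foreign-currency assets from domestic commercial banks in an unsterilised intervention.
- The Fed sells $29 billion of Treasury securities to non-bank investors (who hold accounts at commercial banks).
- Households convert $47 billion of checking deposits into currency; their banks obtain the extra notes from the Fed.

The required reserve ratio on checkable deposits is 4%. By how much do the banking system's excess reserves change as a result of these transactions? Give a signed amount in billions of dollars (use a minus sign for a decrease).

OMO sale (to banks) $16 billion: reserves −$16B, deposits 0.
FX purchase $7 billion: reserves +$7B, deposits 0.
Asset sale (to non-banks) $29 billion: reserves −$29B, deposits −$29B.
Currency withdrawal $47 billion: reserves −$47B, deposits −$47B.
Totals: Δreserves = −$85B, Δdeposits = −$76B.
Δrequired reserves = 4% × −$76B = −$3.04B.
Δexcess reserves = Δreserves − Δrequired = −$85B − (−$3.04B) = -$81.96 billion.

-$81.96 billion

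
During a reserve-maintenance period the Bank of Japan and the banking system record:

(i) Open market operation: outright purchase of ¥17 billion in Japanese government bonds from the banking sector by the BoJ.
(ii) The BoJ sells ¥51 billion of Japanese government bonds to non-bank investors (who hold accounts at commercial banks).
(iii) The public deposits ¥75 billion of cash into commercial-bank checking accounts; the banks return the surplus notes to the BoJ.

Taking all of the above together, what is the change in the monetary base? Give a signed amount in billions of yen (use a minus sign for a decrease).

-¥34 billion

BoJ balance sheet:
  Assets:      Securities −¥34B
  Liabilities: Bank reserves +¥41B, Currency in circulation −¥75B
Monetary base = currency + reserves: −¥75B + (+¥41B) = -¥34 billion.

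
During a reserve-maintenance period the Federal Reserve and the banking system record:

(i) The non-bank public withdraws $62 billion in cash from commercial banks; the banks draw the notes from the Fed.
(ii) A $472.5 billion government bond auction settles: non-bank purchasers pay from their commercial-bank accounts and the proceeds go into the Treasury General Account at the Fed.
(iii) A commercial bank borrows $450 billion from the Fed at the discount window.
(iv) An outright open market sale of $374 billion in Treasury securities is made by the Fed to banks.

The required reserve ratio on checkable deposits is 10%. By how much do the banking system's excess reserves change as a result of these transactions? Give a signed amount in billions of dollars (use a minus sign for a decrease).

-$405.05 billion

Currency withdrawal $62 billion: reserves −$62B, deposits −$62B.
Government account inflow $472.5 billion: reserves −$472.5B, deposits −$472.5B.
Discount-window loan $450 billion: reserves +$450B, deposits 0.
OMO sale (to banks) $374 billion: reserves −$374B, deposits 0.
Totals: Δreserves = −$458.5B, Δdeposits = −$534.5B.
Δrequired reserves = 10% × −$534.5B = −$53.45B.
Δexcess reserves = Δreserves − Δrequired = −$458.5B − (−$53.45B) = -$405.05 billion.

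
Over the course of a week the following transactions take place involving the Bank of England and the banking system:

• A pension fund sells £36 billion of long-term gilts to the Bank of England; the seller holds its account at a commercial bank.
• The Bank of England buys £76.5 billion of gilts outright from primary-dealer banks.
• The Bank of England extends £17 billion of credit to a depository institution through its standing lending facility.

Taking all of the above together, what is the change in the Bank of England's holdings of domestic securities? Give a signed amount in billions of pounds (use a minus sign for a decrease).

+£112.5 billion

Bank of England balance sheet:
  Assets:      Securities +£112.5B, Loans to banks +£17B
  Liabilities: Bank reserves +£129.5B
So the change in the Bank of England's holdings of domestic securities is +£112.5 billion.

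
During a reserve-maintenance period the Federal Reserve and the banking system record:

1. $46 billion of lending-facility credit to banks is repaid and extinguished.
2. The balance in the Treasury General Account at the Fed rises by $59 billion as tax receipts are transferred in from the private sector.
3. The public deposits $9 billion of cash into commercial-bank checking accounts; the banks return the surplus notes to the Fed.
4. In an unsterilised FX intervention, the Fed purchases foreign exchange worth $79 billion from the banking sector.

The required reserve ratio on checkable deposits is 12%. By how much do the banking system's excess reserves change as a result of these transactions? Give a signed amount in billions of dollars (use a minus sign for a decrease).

-$11 billion

Discount-window repayment $46 billion: reserves −$46B, deposits 0.
Government account inflow $59 billion: reserves −$59B, deposits −$59B.
Currency deposit $9 billion: reserves +$9B, deposits +$9B.
FX purchase $79 billion: reserves +$79B, deposits 0.
Totals: Δreserves = −$17B, Δdeposits = −$50B.
Δrequired reserves = 12% × −$50B = −$6B.
Δexcess reserves = Δreserves − Δrequired = −$17B − (−$6B) = -$11 billion.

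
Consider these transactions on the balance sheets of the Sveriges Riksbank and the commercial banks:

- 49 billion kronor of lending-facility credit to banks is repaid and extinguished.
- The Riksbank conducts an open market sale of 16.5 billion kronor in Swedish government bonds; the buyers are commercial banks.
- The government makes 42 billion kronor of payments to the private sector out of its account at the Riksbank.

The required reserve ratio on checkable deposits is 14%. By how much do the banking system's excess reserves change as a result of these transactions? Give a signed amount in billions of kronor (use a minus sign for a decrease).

-29.38 billion

Discount-window repayment 49 billion kronor: reserves −49B, deposits 0.
OMO sale (to banks) 16.5 billion kronor: reserves −16.5B, deposits 0.
Government spending 42 billion kronor: reserves +42B, deposits +42B.
Totals: Δreserves = −23.5B, Δdeposits = +42B.
Δrequired reserves = 14% × +42B = +5.88B.
Δexcess reserves = Δreserves − Δrequired = −23.5B − (+5.88B) = -29.38 billion.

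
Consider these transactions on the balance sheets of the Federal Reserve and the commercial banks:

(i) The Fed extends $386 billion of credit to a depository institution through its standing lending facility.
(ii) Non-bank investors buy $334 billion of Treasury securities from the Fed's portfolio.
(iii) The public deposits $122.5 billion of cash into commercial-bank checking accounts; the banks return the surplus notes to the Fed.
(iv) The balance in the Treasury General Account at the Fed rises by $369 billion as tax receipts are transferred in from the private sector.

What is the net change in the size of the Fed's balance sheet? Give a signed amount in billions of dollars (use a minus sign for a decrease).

+$52 billion

Discount-window loan $386 billion: a Fed asset is acquired → +$386B.
Asset sale (to non-banks) $334 billion: a Fed asset is shed → −$334B.
Currency deposit $122.5 billion: only the composition of liabilities changes → 0.
Government account inflow $369 billion: only the composition of liabilities changes → 0.
Net: 386 − 334 + 0 + 0 = +$52 billion.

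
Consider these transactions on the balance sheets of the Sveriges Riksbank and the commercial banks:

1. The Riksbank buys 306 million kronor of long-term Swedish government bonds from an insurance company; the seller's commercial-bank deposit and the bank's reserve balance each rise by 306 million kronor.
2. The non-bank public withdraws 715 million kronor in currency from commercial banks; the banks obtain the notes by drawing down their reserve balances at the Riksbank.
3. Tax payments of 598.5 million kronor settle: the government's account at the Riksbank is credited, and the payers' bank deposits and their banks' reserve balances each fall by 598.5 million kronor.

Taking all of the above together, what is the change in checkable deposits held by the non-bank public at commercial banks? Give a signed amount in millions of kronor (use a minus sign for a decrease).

-1007.5 million

Asset purchase (from non-banks) 306 million kronor: non-bank counterparties' bank balances rise → +306M.
Currency withdrawal 715 million kronor: non-bank counterparties' bank balances fall → −715M.
Government account inflow 598.5 million kronor: non-bank counterparties' bank balances fall → −598.5M.
Net: 306 − 715 − 598.5 = -1007.5 million.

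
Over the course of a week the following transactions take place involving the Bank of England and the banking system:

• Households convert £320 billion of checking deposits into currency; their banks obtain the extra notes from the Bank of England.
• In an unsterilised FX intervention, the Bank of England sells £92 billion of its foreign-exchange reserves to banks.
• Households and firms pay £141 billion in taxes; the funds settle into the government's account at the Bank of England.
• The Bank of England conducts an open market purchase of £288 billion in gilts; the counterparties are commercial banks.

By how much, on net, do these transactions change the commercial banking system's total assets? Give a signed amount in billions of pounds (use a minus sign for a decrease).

-£461 billion

Currency withdrawal £320 billion: bank balance sheets shrink → −£320B.
FX sale £92 billion: just an asset swap on bank balance sheets → 0.
Government account inflow £141 billion: bank balance sheets shrink → −£141B.
OMO purchase (from banks) £288 billion: just an asset swap on bank balance sheets → 0.
Net: −320 + 0 − 141 + 0 = -£461 billion.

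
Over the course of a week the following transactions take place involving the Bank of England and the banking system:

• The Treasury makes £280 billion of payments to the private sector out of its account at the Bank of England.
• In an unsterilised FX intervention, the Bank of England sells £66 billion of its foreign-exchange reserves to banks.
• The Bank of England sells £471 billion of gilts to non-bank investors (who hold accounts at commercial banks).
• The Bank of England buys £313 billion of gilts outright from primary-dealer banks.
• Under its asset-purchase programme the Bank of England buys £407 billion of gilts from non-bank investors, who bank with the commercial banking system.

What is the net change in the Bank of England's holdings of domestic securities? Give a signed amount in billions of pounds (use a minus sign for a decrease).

+£249 billion

Government spending £280 billion: the Bank of England's securities portfolio is untouched → 0.
FX sale £66 billion: the Bank of England's securities portfolio is untouched → 0.
Asset sale (to non-banks) £471 billion: securities removed from the Bank of England's portfolio → −£471B.
OMO purchase (from banks) £313 billion: securities added to the Bank of England's portfolio → +£313B.
Asset purchase (from non-banks) £407 billion: securities added to the Bank of England's portfolio → +£407B.
Net: 0 + 0 − 471 + 313 + 407 = +£249 billion.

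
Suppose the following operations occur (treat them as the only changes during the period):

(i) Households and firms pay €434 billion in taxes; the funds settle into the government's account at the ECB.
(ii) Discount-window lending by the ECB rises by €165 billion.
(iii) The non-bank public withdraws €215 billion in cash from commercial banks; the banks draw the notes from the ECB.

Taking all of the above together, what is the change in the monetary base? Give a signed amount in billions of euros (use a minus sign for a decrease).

-€269 billion

ECB balance sheet:
  Assets:      Loans to banks +€165B
  Liabilities: Bank reserves −€484B, Currency in circulation +€215B, Government deposits +€434B
Monetary base = currency + reserves: +€215B + (−€484B) = -€269 billion.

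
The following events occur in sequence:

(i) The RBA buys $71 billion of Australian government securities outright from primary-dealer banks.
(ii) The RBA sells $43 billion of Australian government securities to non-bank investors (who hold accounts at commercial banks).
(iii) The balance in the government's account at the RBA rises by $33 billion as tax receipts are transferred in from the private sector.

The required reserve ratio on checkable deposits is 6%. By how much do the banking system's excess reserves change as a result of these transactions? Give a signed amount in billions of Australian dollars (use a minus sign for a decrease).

OMO purchase (from banks) $71 billion: reserves +$71B, deposits 0.
Asset sale (to non-banks) $43 billion: reserves −$43B, deposits −$43B.
Government account inflow $33 billion: reserves −$33B, deposits −$33B.
Totals: Δreserves = −$5B, Δdeposits = −$76B.
Δrequired reserves = 6% × −$76B = −$4.56B.
Δexcess reserves = Δreserves − Δrequired = −$5B − (−$4.56B) = -$0.44 billion.

-$0.44 billion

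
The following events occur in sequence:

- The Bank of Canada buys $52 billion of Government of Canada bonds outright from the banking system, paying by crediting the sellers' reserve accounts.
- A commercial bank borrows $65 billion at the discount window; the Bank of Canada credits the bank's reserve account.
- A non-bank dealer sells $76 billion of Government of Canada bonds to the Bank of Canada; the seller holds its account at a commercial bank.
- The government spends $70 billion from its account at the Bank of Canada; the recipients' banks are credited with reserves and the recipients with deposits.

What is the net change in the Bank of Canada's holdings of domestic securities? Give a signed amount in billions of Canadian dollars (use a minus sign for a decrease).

OMO purchase (from banks) $52 billion: securities added to the Bank of Canada's portfolio → +$52B.
Discount-window loan $65 billion: the Bank of Canada's securities portfolio is untouched → 0.
Asset purchase (from non-banks) $76 billion: securities added to the Bank of Canada's portfolio → +$76B.
Government spending $70 billion: the Bank of Canada's securities portfolio is untouched → 0.
Net: 52 + 0 + 76 + 0 = +$128 billion.

+$128 billion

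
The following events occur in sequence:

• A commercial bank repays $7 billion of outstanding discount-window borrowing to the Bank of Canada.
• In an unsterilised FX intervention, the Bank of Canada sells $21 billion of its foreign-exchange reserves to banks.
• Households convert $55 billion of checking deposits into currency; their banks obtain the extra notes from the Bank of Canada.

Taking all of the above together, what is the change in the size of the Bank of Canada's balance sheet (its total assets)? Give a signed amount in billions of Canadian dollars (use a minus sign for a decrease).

-$28 billion

Bank of Canada balance sheet:
  Assets:      Loans to banks −$7B, Foreign assets −$21B
  Liabilities: Bank reserves −$83B, Currency in circulation +$55B
Commercial banking system:
  Assets:      Reserves at CB −$83B, Foreign assets +$21B
  Liabilities: Checkable deposits −$55B, Borrowings from CB −$7B
Change in total Bank of Canada assets = -$28 billion.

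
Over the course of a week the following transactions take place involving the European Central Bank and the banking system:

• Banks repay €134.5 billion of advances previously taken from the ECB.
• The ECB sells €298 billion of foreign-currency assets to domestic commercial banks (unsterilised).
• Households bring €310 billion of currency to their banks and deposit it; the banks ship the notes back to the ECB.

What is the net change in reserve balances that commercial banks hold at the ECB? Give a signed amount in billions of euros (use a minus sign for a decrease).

-€122.5 billion

Discount-window repayment €134.5 billion: repayment is debited from reserves → −€134.5B.
FX sale €298 billion: the buying banks pay out of their reserve balances → −€298B.
Currency deposit €310 billion: returned notes are swapped for reserve credit → +€310B.
Net: −134.5 − 298 + 310 = -€122.5 billion.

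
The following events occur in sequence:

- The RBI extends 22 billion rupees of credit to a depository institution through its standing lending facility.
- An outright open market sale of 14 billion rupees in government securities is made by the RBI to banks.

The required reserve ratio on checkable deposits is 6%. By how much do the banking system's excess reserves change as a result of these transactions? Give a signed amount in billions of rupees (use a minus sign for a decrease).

Discount-window loan 22 billion rupees: reserves +22B, deposits 0.
OMO sale (to banks) 14 billion rupees: reserves −14B, deposits 0.
Totals: Δreserves = +8B, Δdeposits = 0.
Δrequired reserves = 6% × 0 = 0.
Δexcess reserves = Δreserves − Δrequired = +8B − (0) = +8 billion.

+8 billion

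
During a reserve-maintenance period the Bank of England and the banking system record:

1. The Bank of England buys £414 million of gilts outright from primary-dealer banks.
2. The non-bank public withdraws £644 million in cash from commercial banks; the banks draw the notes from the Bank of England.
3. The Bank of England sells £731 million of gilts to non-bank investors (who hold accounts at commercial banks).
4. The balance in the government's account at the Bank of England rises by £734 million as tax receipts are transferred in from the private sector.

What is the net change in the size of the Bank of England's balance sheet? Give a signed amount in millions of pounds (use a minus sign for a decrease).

Bank of England balance sheet:
  Assets:      Securities −£317M
  Liabilities: Bank reserves −£1695M, Currency in circulation +£644M, Government deposits +£734M
Commercial banking system:
  Assets:      Reserves at CB −£1695M, Securities −£414M
  Liabilities: Checkable deposits −£2109M
Change in total Bank of England assets = -£317 million.

-£317 million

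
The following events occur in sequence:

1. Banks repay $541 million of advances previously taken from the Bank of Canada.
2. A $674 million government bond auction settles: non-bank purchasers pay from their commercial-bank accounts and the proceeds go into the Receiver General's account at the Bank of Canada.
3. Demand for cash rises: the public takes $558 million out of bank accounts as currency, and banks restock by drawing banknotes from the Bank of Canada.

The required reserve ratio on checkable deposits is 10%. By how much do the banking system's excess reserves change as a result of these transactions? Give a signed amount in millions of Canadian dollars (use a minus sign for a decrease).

Discount-window repayment $541 million: reserves −$541M, deposits 0.
Government account inflow $674 million: reserves −$674M, deposits −$674M.
Currency withdrawal $558 million: reserves −$558M, deposits −$558M.
Totals: Δreserves = −$1773M, Δdeposits = −$1232M.
Δrequired reserves = 10% × −$1232M = −$123.2M.
Δexcess reserves = Δreserves − Δrequired = −$1773M − (−$123.2M) = -$1649.8 million.

-$1649.8 million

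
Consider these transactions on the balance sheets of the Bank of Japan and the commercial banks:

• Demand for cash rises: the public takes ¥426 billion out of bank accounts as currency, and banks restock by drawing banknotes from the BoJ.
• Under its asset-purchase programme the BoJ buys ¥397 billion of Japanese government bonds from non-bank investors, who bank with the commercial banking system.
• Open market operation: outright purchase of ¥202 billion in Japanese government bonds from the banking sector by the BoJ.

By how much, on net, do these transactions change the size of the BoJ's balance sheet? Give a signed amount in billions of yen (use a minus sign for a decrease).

Currency withdrawal ¥426 billion: only the composition of liabilities changes → 0.
Asset purchase (from non-banks) ¥397 billion: a BoJ asset is acquired → +¥397B.
OMO purchase (from banks) ¥202 billion: a BoJ asset is acquired → +¥202B.
Net: 0 + 397 + 202 = +¥599 billion.

+¥599 billion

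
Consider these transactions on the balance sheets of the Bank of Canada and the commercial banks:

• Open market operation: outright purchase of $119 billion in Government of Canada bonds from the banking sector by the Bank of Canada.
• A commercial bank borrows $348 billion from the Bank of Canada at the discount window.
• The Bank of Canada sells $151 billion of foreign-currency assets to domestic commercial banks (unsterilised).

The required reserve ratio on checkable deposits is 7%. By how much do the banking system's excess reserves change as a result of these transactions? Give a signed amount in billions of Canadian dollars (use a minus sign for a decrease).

OMO purchase (from banks) $119 billion: reserves +$119B, deposits 0.
Discount-window loan $348 billion: reserves +$348B, deposits 0.
FX sale $151 billion: reserves −$151B, deposits 0.
Totals: Δreserves = +$316B, Δdeposits = 0.
Δrequired reserves = 7% × 0 = 0.
Δexcess reserves = Δreserves − Δrequired = +$316B − (0) = +$316 billion.

+$316 billion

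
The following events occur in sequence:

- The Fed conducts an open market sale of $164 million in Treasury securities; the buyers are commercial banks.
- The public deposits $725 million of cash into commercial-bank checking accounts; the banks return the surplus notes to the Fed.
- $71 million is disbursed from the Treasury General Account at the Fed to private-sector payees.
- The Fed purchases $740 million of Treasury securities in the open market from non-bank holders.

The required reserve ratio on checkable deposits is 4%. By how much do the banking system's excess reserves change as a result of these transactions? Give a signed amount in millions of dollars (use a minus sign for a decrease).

OMO sale (to banks) $164 million: reserves −$164M, deposits 0.
Currency deposit $725 million: reserves +$725M, deposits +$725M.
Government spending $71 million: reserves +$71M, deposits +$71M.
Asset purchase (from non-banks) $740 million: reserves +$740M, deposits +$740M.
Totals: Δreserves = +$1372M, Δdeposits = +$1536M.
Δrequired reserves = 4% × +$1536M = +$61.44M.
Δexcess reserves = Δreserves − Δrequired = +$1372M − (+$61.44M) = +$1310.56 million.

+$1310.56 million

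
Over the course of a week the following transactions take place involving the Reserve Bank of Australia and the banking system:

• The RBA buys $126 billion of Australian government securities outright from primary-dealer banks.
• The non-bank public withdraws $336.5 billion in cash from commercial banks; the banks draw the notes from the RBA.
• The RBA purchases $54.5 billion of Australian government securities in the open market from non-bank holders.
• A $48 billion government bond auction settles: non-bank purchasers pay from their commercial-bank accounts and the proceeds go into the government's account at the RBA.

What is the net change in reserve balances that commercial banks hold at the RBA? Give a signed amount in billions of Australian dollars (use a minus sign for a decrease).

-$204 billion

OMO purchase (from banks) $126 billion: the RBA pays by crediting reserve accounts → +$126B.
Currency withdrawal $336.5 billion: banks swap reserves for currency → −$336.5B.
Asset purchase (from non-banks) $54.5 billion: the RBA pays by crediting reserve accounts → +$54.5B.
Government account inflow $48 billion: funds move from bank reserves into the government account → −$48B.
Net: 126 − 336.5 + 54.5 − 48 = -$204 billion.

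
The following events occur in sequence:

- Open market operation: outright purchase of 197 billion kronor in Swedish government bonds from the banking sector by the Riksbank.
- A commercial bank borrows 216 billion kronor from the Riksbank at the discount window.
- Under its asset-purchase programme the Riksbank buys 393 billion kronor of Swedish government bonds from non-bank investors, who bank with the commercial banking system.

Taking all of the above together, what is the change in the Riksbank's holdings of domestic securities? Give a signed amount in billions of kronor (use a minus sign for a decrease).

+590 billion

OMO purchase (from banks) 197 billion kronor: securities added to the Riksbank's portfolio → +197B.
Discount-window loan 216 billion kronor: the Riksbank's securities portfolio is untouched → 0.
Asset purchase (from non-banks) 393 billion kronor: securities added to the Riksbank's portfolio → +393B.
Net: 197 + 0 + 393 = +590 billion.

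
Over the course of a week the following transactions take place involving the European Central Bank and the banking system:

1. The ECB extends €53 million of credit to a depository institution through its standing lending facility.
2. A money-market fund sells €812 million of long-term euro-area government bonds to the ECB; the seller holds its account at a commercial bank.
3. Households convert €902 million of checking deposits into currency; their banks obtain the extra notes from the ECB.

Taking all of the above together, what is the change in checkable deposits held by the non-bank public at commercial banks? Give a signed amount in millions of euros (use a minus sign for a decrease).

-€90 million

Discount-window loan €53 million: the counterparty is a bank, so public deposits are unchanged → 0.
Asset purchase (from non-banks) €812 million: non-bank counterparties' bank balances rise → +€812M.
Currency withdrawal €902 million: non-bank counterparties' bank balances fall → −€902M.
Net: 0 + 812 − 902 = -€90 million.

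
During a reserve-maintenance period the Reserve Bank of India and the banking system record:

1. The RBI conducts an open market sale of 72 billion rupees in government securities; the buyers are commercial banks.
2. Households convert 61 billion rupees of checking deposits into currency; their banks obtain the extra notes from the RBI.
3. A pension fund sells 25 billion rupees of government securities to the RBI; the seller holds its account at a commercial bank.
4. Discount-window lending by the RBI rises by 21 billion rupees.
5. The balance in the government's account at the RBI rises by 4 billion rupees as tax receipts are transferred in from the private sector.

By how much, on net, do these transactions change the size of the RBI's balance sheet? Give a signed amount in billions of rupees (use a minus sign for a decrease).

RBI balance sheet:
  Assets:      Securities −47B, Loans to banks +21B
  Liabilities: Bank reserves −91B, Currency in circulation +61B, Government deposits +4B
Change in total RBI assets = -26 billion.

-26 billion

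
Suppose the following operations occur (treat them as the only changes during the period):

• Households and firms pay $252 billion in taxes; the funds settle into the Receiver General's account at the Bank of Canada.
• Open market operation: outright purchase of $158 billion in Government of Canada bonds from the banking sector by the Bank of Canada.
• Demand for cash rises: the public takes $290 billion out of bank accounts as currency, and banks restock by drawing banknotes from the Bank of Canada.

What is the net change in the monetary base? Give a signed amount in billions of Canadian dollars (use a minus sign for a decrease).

Bank of Canada balance sheet:
  Assets:      Securities +$158B
  Liabilities: Bank reserves −$384B, Currency in circulation +$290B, Government deposits +$252B
Monetary base = currency + reserves: +$290B + (−$384B) = -$94 billion.

-$94 billion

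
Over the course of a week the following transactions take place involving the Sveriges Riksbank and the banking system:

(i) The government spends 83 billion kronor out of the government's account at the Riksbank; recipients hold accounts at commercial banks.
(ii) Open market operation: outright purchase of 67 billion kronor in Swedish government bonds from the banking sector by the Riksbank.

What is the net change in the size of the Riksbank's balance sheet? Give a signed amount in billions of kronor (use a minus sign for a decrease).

Riksbank balance sheet:
  Assets:      Securities +67B
  Liabilities: Bank reserves +150B, Government deposits −83B
Change in total Riksbank assets = +67 billion.

+67 billion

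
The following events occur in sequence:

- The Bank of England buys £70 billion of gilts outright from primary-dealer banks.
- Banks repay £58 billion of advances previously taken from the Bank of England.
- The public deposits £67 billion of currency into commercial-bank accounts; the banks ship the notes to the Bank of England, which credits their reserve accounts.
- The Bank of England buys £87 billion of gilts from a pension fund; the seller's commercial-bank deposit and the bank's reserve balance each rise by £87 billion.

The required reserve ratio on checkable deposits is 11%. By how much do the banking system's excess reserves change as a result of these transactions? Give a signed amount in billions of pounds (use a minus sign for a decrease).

OMO purchase (from banks) £70 billion: reserves +£70B, deposits 0.
Discount-window repayment £58 billion: reserves −£58B, deposits 0.
Currency deposit £67 billion: reserves +£67B, deposits +£67B.
Asset purchase (from non-banks) £87 billion: reserves +£87B, deposits +£87B.
Totals: Δreserves = +£166B, Δdeposits = +£154B.
Δrequired reserves = 11% × +£154B = +£16.94B.
Δexcess reserves = Δreserves − Δrequired = +£166B − (+£16.94B) = +£149.06 billion.

+£149.06 billion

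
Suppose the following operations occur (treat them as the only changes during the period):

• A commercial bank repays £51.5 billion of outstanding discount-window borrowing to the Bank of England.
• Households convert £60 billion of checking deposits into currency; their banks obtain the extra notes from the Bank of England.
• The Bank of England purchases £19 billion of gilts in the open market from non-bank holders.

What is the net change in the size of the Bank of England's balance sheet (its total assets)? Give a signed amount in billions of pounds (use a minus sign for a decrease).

-£32.5 billion

Bank of England balance sheet:
  Assets:      Securities +£19B, Loans to banks −£51.5B
  Liabilities: Bank reserves −£92.5B, Currency in circulation +£60B
Change in total Bank of England assets = -£32.5 billion.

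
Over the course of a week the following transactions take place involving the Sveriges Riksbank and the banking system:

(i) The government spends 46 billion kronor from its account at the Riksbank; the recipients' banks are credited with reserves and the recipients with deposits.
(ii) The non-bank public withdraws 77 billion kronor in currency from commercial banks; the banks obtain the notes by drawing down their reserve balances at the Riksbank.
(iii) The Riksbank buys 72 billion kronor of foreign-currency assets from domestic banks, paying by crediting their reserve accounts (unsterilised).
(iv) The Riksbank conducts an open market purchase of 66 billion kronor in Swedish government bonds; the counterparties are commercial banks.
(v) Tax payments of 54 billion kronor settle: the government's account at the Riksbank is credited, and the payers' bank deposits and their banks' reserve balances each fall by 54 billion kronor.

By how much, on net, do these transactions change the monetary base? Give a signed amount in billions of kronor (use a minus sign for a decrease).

Government spending 46 billion kronor: a non-base liability converts back to reserves → +46B.
Currency withdrawal 77 billion kronor: just a shift between currency and reserves — both are base money → 0.
FX purchase 72 billion kronor: Riksbank balance sheet expands → +72B.
OMO purchase (from banks) 66 billion kronor: Riksbank balance sheet expands → +66B.
Government account inflow 54 billion kronor: reserves shift to a non-base liability → −54B.
Net: 46 + 0 + 72 + 66 − 54 = +130 billion.

+130 billion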